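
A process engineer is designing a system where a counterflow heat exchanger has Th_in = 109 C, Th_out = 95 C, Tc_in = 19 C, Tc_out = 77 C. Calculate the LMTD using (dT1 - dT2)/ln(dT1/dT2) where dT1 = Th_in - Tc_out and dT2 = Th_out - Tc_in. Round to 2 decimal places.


dT1 = Th_in - Tc_out = 109 - 77 = 32
dT2 = Th_out - Tc_in = 95 - 19 = 76
LMTD = (dT1 - dT2) / ln(dT1/dT2)
LMTD = (32 - 76) / ln(32/76)
LMTD = 50.87 K


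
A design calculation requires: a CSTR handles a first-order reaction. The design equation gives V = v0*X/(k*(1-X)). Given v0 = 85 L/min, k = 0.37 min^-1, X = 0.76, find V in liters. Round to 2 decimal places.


V = v0 * X / (k * (1 - X))
V = 85 * 0.76 / (0.37 * (1 - 0.76))
V = 64.6 / (0.37 * 0.24)
V = 64.6 / 0.0888
V = 727.48 L


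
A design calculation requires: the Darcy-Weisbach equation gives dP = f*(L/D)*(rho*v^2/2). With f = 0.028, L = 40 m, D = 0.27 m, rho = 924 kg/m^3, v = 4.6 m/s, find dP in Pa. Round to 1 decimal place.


dP = f * (L/D) * (rho*v^2/2)
dP = 0.028 * (40/0.27) * (924*4.6^2/2)
L/D = 148.14814815
rho*v^2/2 = 924*21.16/2 = 9775.92
dP = 0.028 * 148.14814815 * 9775.92
dP = 40552.0 Pa


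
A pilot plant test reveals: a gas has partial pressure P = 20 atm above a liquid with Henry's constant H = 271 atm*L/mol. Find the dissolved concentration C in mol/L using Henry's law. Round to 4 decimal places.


C = P / H
C = 20 / 271
C = 0.0738 mol/L


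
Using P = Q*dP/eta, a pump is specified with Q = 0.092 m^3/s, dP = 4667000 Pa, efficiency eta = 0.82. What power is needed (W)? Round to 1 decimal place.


P = Q * dP / eta
P = 0.092 * 4667000 / 0.82
P = 429364.0 / 0.82
P = 523614.6 W


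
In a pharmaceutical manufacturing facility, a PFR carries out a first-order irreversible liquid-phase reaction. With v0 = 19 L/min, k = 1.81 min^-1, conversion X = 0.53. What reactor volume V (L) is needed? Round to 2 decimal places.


V = (v0/k) * ln(1/(1-X))
V = (19/1.81) * ln(1/(1-0.53))
V = 10.497238 * ln(2.12766)
V = 10.497238 * 0.755023
V = 7.93 L


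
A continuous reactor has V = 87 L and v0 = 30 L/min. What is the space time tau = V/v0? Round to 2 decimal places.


tau = V / v0
tau = 87 / 30
tau = 2.90 min


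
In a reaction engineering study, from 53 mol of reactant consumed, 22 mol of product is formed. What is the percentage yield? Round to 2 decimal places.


Yield = (moles product / moles consumed) * 100%
Yield = (22 / 53) * 100
Yield = 0.4151 * 100
Yield = 41.51%


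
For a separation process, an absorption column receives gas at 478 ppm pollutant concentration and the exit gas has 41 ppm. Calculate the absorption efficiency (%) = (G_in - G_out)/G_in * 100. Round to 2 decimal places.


Efficiency = (G_in - G_out) / G_in * 100%
Efficiency = (478 - 41) / 478 * 100
Efficiency = 437 / 478 * 100
Efficiency = 91.42%


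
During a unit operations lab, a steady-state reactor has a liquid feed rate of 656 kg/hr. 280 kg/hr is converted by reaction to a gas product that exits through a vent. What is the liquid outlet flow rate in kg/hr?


Steady-state mass balance on the main outlet: F_out = F_in - F_removed
F_out = 656 - 280
F_out = 376 kg/hr


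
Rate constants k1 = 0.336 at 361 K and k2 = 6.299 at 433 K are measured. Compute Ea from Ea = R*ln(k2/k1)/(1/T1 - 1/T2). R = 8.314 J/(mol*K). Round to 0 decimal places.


Ea = R * ln(k2/k1) / (1/T1 - 1/T2)
ln(k2/k1) = ln(6.299/0.336) = 2.931035
1/T1 - 1/T2 = 1/361 - 1/433 = 0.00046061428
Ea = 8.314 * 2.931035 / 0.00046061428
Ea = 52905 J/mol


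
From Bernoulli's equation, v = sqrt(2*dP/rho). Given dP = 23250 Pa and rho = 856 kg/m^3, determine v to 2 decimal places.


v = sqrt(2*dP/rho)
v = sqrt(2*23250/856)
v = sqrt(54.32243)
v = 7.37 m/s


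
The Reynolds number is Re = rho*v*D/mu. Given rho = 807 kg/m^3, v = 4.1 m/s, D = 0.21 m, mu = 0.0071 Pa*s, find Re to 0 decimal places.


Re = rho * v * D / mu
Re = 807 * 4.1 * 0.21 / 0.0071
Re = 694.827 / 0.0071
Re = 97863


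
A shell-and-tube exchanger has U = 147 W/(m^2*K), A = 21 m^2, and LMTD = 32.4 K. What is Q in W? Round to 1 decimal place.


Q = U * A * LMTD
Q = 147 * 21 * 32.4
Q = 100018.8 W


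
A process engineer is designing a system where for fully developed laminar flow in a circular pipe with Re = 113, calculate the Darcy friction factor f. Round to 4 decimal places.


f = 64 / Re
f = 64 / 113
f = 0.5664


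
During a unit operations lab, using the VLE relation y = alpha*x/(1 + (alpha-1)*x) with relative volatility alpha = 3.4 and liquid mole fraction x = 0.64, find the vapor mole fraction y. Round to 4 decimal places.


y = alpha*x / (1 + (alpha-1)*x)
y = 3.4*0.64 / (1 + (3.4-1)*0.64)
y = 2.176 / (1 + 1.536)
y = 2.176 / 2.536
y = 0.8580


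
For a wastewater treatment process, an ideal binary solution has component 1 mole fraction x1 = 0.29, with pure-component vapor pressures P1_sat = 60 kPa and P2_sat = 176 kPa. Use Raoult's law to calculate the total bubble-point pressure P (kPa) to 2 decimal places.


P = x1*P1_sat + x2*P2_sat
x2 = 1 - x1 = 1 - 0.29 = 0.71
P = 0.29*60 + 0.71*176
P = 17.4 + 124.96
P = 142.36 kPa


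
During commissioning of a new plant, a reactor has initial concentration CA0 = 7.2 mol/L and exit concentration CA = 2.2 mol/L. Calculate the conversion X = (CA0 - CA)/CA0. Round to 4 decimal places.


X = (CA0 - CA) / CA0
X = (7.2 - 2.2) / 7.2
X = 5.0 / 7.2
X = 0.6944


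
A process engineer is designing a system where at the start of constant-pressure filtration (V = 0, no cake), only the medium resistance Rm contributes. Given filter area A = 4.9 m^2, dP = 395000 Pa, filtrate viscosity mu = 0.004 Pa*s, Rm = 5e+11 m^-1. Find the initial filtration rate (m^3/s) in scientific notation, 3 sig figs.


rate = A * dP / (mu * Rm)
rate = 4.9 * 395000 / (0.004 * 5e+11)
rate = 1935500.0 / 2.000e+09
rate = 9.68e-04 m^3/s


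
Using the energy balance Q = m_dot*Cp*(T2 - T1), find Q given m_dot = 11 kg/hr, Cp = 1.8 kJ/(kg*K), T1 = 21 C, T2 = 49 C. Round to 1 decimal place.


Q = m_dot * Cp * (T2 - T1)
Q = 11 * 1.8 * (49 - 21)
Q = 11 * 1.8 * 28
Q = 554.4 kJ/hr


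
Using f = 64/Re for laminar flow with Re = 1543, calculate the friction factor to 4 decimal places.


f = 64 / Re
f = 64 / 1543
f = 0.0415


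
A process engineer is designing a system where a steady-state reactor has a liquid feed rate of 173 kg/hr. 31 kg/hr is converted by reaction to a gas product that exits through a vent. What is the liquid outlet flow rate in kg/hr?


Steady-state mass balance on the main outlet: F_out = F_in - F_removed
F_out = 173 - 31
F_out = 142 kg/hr


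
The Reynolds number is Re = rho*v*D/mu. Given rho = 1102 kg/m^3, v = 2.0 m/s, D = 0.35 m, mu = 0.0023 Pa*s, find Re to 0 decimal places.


Re = rho * v * D / mu
Re = 1102 * 2.0 * 0.35 / 0.0023
Re = 771.4 / 0.0023
Re = 335391


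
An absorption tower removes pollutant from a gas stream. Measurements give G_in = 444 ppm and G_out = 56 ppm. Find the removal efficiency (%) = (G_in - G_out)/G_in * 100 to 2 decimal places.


Efficiency = (G_in - G_out) / G_in * 100%
Efficiency = (444 - 56) / 444 * 100
Efficiency = 388 / 444 * 100
Efficiency = 87.39%


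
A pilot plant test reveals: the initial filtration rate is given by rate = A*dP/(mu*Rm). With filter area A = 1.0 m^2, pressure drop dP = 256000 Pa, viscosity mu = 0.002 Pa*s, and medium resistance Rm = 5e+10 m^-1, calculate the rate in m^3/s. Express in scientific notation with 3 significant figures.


rate = A * dP / (mu * Rm)
rate = 1.0 * 256000 / (0.002 * 5e+10)
rate = 256000.0 / 1.000e+08
rate = 2.56e-03 m^3/s


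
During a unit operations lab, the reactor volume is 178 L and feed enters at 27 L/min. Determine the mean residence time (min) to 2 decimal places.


tau = V / v0
tau = 178 / 27
tau = 6.59 min


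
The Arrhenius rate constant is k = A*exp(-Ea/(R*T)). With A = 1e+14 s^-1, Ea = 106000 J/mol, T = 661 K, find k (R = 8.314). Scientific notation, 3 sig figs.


k = A * exp(-Ea/(R*T))
k = 1e+14 * exp(-106000 / (8.314 * 661))
k = 1e+14 * exp(-19.288319)
k = 4.20e+05


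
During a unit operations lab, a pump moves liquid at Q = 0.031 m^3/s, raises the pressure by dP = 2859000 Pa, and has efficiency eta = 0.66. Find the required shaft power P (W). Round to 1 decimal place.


P = Q * dP / eta
P = 0.031 * 2859000 / 0.66
P = 88629.0 / 0.66
P = 134286.4 W


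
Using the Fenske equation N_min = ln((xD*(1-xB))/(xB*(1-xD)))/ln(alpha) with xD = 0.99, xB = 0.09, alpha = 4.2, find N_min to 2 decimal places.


N_min = ln((xD*(1-xB))/(xB*(1-xD))) / ln(alpha)
Numerator inside ln: 0.9009 / 0.0009 = 1001.0
ln(1001.0) = 6.908755
ln(alpha) = ln(4.2) = 1.435085
N_min = 6.908755 / 1.435085 = 4.81


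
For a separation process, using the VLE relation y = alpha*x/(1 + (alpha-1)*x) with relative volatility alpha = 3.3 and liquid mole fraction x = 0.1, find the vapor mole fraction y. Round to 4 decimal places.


y = alpha*x / (1 + (alpha-1)*x)
y = 3.3*0.1 / (1 + (3.3-1)*0.1)
y = 0.33 / (1 + 0.23)
y = 0.33 / 1.23
y = 0.2683


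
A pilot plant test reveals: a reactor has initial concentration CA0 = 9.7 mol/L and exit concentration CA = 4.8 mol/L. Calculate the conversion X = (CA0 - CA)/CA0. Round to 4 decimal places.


X = (CA0 - CA) / CA0
X = (9.7 - 4.8) / 9.7
X = 4.9 / 9.7
X = 0.5052


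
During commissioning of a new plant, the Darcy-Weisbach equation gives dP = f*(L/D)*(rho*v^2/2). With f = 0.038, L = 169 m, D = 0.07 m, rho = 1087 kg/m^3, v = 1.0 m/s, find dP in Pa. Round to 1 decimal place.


dP = f * (L/D) * (rho*v^2/2)
dP = 0.038 * (169/0.07) * (1087*1.0^2/2)
L/D = 2414.28571429
rho*v^2/2 = 1087*1.0/2 = 543.5
dP = 0.038 * 2414.28571429 * 543.5
dP = 49862.2 Pa


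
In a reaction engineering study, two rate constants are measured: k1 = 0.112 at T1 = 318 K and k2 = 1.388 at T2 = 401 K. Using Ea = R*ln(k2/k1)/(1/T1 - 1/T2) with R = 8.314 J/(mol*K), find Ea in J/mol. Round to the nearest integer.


Ea = R * ln(k2/k1) / (1/T1 - 1/T2)
ln(k2/k1) = ln(1.388/0.112) = 2.5171203
1/T1 - 1/T2 = 1/318 - 1/401 = 0.000650888502
Ea = 8.314 * 2.5171203 / 0.000650888502
Ea = 32152 J/mol


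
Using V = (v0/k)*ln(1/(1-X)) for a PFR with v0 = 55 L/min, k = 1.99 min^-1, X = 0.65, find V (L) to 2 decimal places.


V = (v0/k) * ln(1/(1-X))
V = (55/1.99) * ln(1/(1-0.65))
V = 27.638191 * ln(2.857143)
V = 27.638191 * 1.049822
V = 29.02 L


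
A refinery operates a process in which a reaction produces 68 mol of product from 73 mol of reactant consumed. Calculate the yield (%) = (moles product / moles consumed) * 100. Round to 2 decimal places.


Yield = (moles product / moles consumed) * 100%
Yield = (68 / 73) * 100
Yield = 0.9315 * 100
Yield = 93.15%


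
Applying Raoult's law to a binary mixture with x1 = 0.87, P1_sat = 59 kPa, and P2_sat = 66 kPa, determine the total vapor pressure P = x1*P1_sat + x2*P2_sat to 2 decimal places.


P = x1*P1_sat + x2*P2_sat
x2 = 1 - x1 = 1 - 0.87 = 0.13
P = 0.87*59 + 0.13*66
P = 51.33 + 8.58
P = 59.91 kPa


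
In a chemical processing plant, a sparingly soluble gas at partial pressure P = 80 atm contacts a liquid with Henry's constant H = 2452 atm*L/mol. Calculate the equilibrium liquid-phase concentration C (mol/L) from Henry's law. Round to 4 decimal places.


C = P / H
C = 80 / 2452
C = 0.0326 mol/L


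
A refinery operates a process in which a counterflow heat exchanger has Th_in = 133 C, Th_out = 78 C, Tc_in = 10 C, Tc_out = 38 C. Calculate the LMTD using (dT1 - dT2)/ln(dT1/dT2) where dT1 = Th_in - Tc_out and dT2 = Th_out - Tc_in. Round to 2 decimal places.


dT1 = Th_in - Tc_out = 133 - 38 = 95
dT2 = Th_out - Tc_in = 78 - 10 = 68
LMTD = (dT1 - dT2) / ln(dT1/dT2)
LMTD = (95 - 68) / ln(95/68)
LMTD = 80.75 K


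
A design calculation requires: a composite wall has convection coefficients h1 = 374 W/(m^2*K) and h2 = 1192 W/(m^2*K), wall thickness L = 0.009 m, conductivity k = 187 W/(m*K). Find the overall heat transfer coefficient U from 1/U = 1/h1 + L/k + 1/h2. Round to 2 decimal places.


1/U = 1/h1 + L/k + 1/h2
1/U = 1/374 + 0.009/187 + 1/1192
1/U = 0.0026737968 + 4.81283e-05 + 0.0008389262
1/U = 0.0035608513
U = 280.83 W/(m^2*K)


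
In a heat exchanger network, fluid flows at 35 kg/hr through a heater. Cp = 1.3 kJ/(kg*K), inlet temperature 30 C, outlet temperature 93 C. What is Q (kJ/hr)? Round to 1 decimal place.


Q = m_dot * Cp * (T2 - T1)
Q = 35 * 1.3 * (93 - 30)
Q = 35 * 1.3 * 63
Q = 2866.5 kJ/hr


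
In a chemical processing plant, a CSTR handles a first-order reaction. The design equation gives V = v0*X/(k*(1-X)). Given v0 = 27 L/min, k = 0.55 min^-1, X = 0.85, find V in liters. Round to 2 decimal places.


V = v0 * X / (k * (1 - X))
V = 27 * 0.85 / (0.55 * (1 - 0.85))
V = 22.95 / (0.55 * 0.15)
V = 22.95 / 0.0825
V = 278.18 L


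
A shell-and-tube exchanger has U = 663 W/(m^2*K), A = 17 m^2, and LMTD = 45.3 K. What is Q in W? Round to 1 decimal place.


Q = U * A * LMTD
Q = 663 * 17 * 45.3
Q = 510576.3 W


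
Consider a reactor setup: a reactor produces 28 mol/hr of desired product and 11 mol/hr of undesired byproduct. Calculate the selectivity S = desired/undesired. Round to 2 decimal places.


S = desired product rate / undesired product rate
S = 28 / 11
S = 2.55


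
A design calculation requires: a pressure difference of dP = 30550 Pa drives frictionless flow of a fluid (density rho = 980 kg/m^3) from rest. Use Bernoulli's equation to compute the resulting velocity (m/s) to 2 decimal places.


v = sqrt(2*dP/rho)
v = sqrt(2*30550/980)
v = sqrt(62.346939)
v = 7.90 m/s


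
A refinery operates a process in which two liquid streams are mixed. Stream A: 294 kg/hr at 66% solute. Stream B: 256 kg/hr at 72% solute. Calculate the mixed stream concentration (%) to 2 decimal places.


Mass balance on solute: F1*x1 + F2*x2 = F3*x3
F3 = F1 + F2 = 294 + 256 = 550 kg/hr
x3 = (F1*x1 + F2*x2)/F3
x3 = (294*0.66 + 256*0.72) / 550
x3 = 68.79%


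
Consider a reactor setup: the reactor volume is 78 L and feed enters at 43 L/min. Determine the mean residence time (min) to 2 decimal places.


tau = V / v0
tau = 78 / 43
tau = 1.81 min


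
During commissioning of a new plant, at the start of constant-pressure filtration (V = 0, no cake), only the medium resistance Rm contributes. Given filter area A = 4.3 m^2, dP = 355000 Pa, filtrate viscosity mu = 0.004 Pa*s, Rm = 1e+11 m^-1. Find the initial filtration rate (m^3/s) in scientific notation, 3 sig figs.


rate = A * dP / (mu * Rm)
rate = 4.3 * 355000 / (0.004 * 1e+11)
rate = 1526500.0 / 4.000e+08
rate = 3.82e-03 m^3/s


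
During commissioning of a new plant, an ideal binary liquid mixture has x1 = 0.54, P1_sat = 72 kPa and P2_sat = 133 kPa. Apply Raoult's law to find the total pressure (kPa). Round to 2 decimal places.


P = x1*P1_sat + x2*P2_sat
x2 = 1 - x1 = 1 - 0.54 = 0.46
P = 0.54*72 + 0.46*133
P = 38.88 + 61.18
P = 100.06 kPa


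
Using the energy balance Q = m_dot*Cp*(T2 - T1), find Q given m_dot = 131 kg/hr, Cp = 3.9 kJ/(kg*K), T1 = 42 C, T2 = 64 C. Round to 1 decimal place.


Q = m_dot * Cp * (T2 - T1)
Q = 131 * 3.9 * (64 - 42)
Q = 131 * 3.9 * 22
Q = 11239.8 kJ/hr


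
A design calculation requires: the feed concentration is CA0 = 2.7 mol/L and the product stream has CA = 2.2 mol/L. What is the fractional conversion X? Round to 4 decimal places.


X = (CA0 - CA) / CA0
X = (2.7 - 2.2) / 2.7
X = 0.5 / 2.7
X = 0.1852


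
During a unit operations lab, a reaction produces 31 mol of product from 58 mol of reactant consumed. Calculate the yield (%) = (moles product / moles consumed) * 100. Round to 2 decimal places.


Yield = (moles product / moles consumed) * 100%
Yield = (31 / 58) * 100
Yield = 0.5345 * 100
Yield = 53.45%


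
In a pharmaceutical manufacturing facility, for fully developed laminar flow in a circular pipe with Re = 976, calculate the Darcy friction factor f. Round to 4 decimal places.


f = 64 / Re
f = 64 / 976
f = 0.0656


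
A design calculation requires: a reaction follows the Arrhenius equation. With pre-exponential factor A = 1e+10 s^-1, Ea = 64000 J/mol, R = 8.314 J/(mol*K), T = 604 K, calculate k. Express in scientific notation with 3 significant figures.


k = A * exp(-Ea/(R*T))
k = 1e+10 * exp(-64000 / (8.314 * 604))
k = 1e+10 * exp(-12.7448)
k = 2.92e+04


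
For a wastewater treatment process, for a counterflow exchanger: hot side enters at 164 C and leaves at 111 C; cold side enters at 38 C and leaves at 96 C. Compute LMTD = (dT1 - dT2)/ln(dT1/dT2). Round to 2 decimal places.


dT1 = Th_in - Tc_out = 164 - 96 = 68
dT2 = Th_out - Tc_in = 111 - 38 = 73
LMTD = (dT1 - dT2) / ln(dT1/dT2)
LMTD = (68 - 73) / ln(68/73)
LMTD = 70.47 K


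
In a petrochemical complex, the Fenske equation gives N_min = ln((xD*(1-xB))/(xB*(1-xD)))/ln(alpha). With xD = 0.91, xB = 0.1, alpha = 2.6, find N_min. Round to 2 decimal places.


N_min = ln((xD*(1-xB))/(xB*(1-xD))) / ln(alpha)
Numerator inside ln: 0.819 / 0.009 = 91.0
ln(91.0) = 4.51086
ln(alpha) = ln(2.6) = 0.955511
N_min = 4.51086 / 0.955511 = 4.72


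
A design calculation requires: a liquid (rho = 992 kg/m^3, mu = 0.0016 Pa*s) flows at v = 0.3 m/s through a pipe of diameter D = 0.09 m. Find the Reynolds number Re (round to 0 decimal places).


Re = rho * v * D / mu
Re = 992 * 0.3 * 0.09 / 0.0016
Re = 26.784 / 0.0016
Re = 16740


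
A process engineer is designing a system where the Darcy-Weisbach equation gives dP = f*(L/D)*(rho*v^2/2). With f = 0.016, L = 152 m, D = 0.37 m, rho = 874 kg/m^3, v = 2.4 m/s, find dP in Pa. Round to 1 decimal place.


dP = f * (L/D) * (rho*v^2/2)
dP = 0.016 * (152/0.37) * (874*2.4^2/2)
L/D = 410.81081081
rho*v^2/2 = 874*5.76/2 = 2517.12
dP = 0.016 * 410.81081081 * 2517.12
dP = 16545.0 Pa


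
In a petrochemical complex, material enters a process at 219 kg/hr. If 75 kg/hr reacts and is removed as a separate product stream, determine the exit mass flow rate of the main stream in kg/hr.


Steady-state mass balance on the main outlet: F_out = F_in - F_removed
F_out = 219 - 75
F_out = 144 kg/hr


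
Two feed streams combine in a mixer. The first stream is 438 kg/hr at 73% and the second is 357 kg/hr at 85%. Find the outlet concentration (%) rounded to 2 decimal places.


Mass balance on solute: F1*x1 + F2*x2 = F3*x3
F3 = F1 + F2 = 438 + 357 = 795 kg/hr
x3 = (F1*x1 + F2*x2)/F3
x3 = (438*0.73 + 357*0.85) / 795
x3 = 78.39%


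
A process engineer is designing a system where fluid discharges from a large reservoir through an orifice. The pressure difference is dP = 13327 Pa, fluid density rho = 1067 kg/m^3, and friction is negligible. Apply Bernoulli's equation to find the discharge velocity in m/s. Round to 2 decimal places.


v = sqrt(2*dP/rho)
v = sqrt(2*13327/1067)
v = sqrt(24.980319)
v = 5.00 m/s


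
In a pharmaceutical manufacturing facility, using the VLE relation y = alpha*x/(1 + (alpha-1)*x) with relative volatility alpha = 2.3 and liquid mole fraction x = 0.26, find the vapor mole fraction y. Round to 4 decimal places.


y = alpha*x / (1 + (alpha-1)*x)
y = 2.3*0.26 / (1 + (2.3-1)*0.26)
y = 0.598 / (1 + 0.338)
y = 0.598 / 1.338
y = 0.4469


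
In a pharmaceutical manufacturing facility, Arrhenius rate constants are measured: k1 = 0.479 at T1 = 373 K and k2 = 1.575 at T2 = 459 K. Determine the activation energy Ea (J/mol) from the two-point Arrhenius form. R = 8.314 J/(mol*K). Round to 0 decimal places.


Ea = R * ln(k2/k1) / (1/T1 - 1/T2)
ln(k2/k1) = ln(1.575/0.479) = 1.19031
1/T1 - 1/T2 = 1/373 - 1/459 = 0.00050231591
Ea = 8.314 * 1.19031 / 0.00050231591
Ea = 19701 J/mol


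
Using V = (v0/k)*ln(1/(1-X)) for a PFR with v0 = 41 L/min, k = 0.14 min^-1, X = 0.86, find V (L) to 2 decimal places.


V = (v0/k) * ln(1/(1-X))
V = (41/0.14) * ln(1/(1-0.86))
V = 292.857143 * ln(7.142857)
V = 292.857143 * 1.966113
V = 575.79 L


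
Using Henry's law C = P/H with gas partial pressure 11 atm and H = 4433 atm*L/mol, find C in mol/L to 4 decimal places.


C = P / H
C = 11 / 4433
C = 0.0025 mol/L


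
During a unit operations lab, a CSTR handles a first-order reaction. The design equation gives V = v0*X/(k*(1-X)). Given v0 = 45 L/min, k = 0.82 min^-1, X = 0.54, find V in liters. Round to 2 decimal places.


V = v0 * X / (k * (1 - X))
V = 45 * 0.54 / (0.82 * (1 - 0.54))
V = 24.3 / (0.82 * 0.46)
V = 24.3 / 0.3772
V = 64.42 L


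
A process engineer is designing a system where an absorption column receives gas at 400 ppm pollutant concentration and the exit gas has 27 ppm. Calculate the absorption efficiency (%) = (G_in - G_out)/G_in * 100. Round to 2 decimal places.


Efficiency = (G_in - G_out) / G_in * 100%
Efficiency = (400 - 27) / 400 * 100
Efficiency = 373 / 400 * 100
Efficiency = 93.25%


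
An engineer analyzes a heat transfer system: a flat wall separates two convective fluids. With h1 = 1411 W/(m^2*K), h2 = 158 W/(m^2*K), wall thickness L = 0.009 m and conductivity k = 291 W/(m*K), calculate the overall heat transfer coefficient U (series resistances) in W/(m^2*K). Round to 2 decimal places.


1/U = 1/h1 + L/k + 1/h2
1/U = 1/1411 + 0.009/291 + 1/158
1/U = 0.0007087172 + 3.09278e-05 + 0.0063291139
1/U = 0.0070687589
U = 141.47 W/(m^2*K)


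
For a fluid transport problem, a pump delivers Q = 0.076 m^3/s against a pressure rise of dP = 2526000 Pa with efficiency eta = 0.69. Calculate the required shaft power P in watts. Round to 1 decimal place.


P = Q * dP / eta
P = 0.076 * 2526000 / 0.69
P = 191976.0 / 0.69
P = 278226.1 W


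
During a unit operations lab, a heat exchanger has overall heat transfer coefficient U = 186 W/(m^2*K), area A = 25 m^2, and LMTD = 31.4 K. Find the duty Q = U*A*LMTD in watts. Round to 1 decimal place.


Q = U * A * LMTD
Q = 186 * 25 * 31.4
Q = 146010.0 W


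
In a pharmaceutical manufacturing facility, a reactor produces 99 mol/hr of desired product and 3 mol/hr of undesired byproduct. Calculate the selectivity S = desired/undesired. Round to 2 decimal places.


S = desired product rate / undesired product rate
S = 99 / 3
S = 33.00


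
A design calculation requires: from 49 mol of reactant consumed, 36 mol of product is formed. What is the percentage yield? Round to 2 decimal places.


Yield = (moles product / moles consumed) * 100%
Yield = (36 / 49) * 100
Yield = 0.7347 * 100
Yield = 73.47%


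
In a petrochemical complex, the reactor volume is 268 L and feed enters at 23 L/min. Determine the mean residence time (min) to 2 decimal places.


tau = V / v0
tau = 268 / 23
tau = 11.65 min


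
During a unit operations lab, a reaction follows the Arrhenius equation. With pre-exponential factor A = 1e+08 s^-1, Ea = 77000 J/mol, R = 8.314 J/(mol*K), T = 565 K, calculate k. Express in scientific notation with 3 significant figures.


k = A * exp(-Ea/(R*T))
k = 1e+08 * exp(-77000 / (8.314 * 565))
k = 1e+08 * exp(-16.392012)
k = 7.60e+00


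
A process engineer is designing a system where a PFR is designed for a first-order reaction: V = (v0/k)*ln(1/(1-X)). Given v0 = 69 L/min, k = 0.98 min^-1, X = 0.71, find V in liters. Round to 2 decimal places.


V = (v0/k) * ln(1/(1-X))
V = (69/0.98) * ln(1/(1-0.71))
V = 70.408163 * ln(3.448276)
V = 70.408163 * 1.237874
V = 87.16 L


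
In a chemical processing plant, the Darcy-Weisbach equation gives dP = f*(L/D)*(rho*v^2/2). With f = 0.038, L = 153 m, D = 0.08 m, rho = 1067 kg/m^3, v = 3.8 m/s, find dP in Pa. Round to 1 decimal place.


dP = f * (L/D) * (rho*v^2/2)
dP = 0.038 * (153/0.08) * (1067*3.8^2/2)
L/D = 1912.5
rho*v^2/2 = 1067*14.44/2 = 7703.74
dP = 0.038 * 1912.5 * 7703.74
dP = 559869.3 Pa


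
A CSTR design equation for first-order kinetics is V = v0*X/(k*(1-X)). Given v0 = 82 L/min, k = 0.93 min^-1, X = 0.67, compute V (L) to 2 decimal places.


V = v0 * X / (k * (1 - X))
V = 82 * 0.67 / (0.93 * (1 - 0.67))
V = 54.94 / (0.93 * 0.33)
V = 54.94 / 0.3069
V = 179.02 L


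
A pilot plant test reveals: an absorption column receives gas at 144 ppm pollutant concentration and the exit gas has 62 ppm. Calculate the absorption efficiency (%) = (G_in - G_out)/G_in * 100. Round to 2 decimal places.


Efficiency = (G_in - G_out) / G_in * 100%
Efficiency = (144 - 62) / 144 * 100
Efficiency = 82 / 144 * 100
Efficiency = 56.94%


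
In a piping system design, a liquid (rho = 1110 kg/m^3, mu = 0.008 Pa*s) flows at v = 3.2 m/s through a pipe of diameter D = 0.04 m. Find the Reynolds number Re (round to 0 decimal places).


Re = rho * v * D / mu
Re = 1110 * 3.2 * 0.04 / 0.008
Re = 142.08 / 0.008
Re = 17760


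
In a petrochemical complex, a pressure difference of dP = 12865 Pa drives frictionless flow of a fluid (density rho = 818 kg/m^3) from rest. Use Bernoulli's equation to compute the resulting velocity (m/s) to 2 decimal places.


v = sqrt(2*dP/rho)
v = sqrt(2*12865/818)
v = sqrt(31.454768)
v = 5.61 m/s


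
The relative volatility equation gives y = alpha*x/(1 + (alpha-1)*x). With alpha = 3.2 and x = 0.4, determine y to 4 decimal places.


y = alpha*x / (1 + (alpha-1)*x)
y = 3.2*0.4 / (1 + (3.2-1)*0.4)
y = 1.28 / (1 + 0.88)
y = 1.28 / 1.88
y = 0.6809


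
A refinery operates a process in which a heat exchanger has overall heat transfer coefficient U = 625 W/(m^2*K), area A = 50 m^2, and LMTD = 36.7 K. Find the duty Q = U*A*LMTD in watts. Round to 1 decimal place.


Q = U * A * LMTD
Q = 625 * 50 * 36.7
Q = 1146875.0 W


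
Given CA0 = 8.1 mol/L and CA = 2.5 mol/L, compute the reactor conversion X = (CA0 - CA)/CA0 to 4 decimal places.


X = (CA0 - CA) / CA0
X = (8.1 - 2.5) / 8.1
X = 5.6 / 8.1
X = 0.6914


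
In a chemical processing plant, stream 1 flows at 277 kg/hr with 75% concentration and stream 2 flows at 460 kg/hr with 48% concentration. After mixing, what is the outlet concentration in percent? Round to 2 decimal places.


Mass balance on solute: F1*x1 + F2*x2 = F3*x3
F3 = F1 + F2 = 277 + 460 = 737 kg/hr
x3 = (F1*x1 + F2*x2)/F3
x3 = (277*0.75 + 460*0.48) / 737
x3 = 58.15%


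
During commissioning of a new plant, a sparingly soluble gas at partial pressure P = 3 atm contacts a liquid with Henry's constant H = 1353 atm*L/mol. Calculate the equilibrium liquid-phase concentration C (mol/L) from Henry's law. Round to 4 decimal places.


C = P / H
C = 3 / 1353
C = 0.0022 mol/L


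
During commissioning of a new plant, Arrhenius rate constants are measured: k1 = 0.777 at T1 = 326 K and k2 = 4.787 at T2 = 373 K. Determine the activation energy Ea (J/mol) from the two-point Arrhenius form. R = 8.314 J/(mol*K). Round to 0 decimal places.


Ea = R * ln(k2/k1) / (1/T1 - 1/T2)
ln(k2/k1) = ln(4.787/0.777) = 1.8182188
1/T1 - 1/T2 = 1/326 - 1/373 = 0.000386519515
Ea = 8.314 * 1.8182188 / 0.000386519515
Ea = 39110 J/mol


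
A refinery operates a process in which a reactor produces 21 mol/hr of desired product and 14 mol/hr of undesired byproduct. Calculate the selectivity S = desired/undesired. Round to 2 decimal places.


S = desired product rate / undesired product rate
S = 21 / 14
S = 1.50


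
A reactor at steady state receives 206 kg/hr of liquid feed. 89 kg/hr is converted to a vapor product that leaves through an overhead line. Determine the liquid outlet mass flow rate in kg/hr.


Steady-state mass balance on the main outlet: F_out = F_in - F_removed
F_out = 206 - 89
F_out = 117 kg/hr


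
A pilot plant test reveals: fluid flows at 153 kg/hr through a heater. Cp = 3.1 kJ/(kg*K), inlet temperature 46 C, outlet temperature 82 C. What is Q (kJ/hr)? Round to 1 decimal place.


Q = m_dot * Cp * (T2 - T1)
Q = 153 * 3.1 * (82 - 46)
Q = 153 * 3.1 * 36
Q = 17074.8 kJ/hr


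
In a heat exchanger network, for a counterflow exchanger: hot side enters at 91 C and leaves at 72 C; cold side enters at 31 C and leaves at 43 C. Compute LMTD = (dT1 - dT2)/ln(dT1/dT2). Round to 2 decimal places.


dT1 = Th_in - Tc_out = 91 - 43 = 48
dT2 = Th_out - Tc_in = 72 - 31 = 41
LMTD = (dT1 - dT2) / ln(dT1/dT2)
LMTD = (48 - 41) / ln(48/41)
LMTD = 44.41 K


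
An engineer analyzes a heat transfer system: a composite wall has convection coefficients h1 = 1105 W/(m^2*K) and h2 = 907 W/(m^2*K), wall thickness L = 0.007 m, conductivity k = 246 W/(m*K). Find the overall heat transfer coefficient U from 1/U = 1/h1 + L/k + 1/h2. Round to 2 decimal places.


1/U = 1/h1 + L/k + 1/h2
1/U = 1/1105 + 0.007/246 + 1/907
1/U = 0.0009049774 + 2.84553e-05 + 0.0011025358
1/U = 0.0020359685
U = 491.17 W/(m^2*K)


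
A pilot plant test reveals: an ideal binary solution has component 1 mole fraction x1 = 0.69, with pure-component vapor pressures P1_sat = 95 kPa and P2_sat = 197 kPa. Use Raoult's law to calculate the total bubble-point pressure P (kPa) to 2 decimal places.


P = x1*P1_sat + x2*P2_sat
x2 = 1 - x1 = 1 - 0.69 = 0.31
P = 0.69*95 + 0.31*197
P = 65.55 + 61.07
P = 126.62 kPa


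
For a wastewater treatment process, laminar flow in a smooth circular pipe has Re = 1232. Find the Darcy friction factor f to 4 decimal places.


f = 64 / Re
f = 64 / 1232
f = 0.0519


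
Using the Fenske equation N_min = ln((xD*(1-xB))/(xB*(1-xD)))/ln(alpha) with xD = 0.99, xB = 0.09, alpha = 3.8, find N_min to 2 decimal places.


N_min = ln((xD*(1-xB))/(xB*(1-xD))) / ln(alpha)
Numerator inside ln: 0.9009 / 0.0009 = 1001.0
ln(1001.0) = 6.908755
ln(alpha) = ln(3.8) = 1.335001
N_min = 6.908755 / 1.335001 = 5.18


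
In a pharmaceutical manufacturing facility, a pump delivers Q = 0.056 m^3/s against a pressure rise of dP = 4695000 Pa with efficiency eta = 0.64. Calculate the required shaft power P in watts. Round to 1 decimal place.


P = Q * dP / eta
P = 0.056 * 4695000 / 0.64
P = 262920.0 / 0.64
P = 410812.5 W


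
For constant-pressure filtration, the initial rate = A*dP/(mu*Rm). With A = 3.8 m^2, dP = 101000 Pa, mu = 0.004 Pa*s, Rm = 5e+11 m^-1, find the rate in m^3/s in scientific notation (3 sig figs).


rate = A * dP / (mu * Rm)
rate = 3.8 * 101000 / (0.004 * 5e+11)
rate = 383800.0 / 2.000e+09
rate = 1.92e-04 m^3/s


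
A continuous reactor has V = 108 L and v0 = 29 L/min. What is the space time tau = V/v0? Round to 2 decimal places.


tau = V / v0
tau = 108 / 29
tau = 3.72 min


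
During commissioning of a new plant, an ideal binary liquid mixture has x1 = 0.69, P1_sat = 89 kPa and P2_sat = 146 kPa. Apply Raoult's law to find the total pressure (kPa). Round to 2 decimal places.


P = x1*P1_sat + x2*P2_sat
x2 = 1 - x1 = 1 - 0.69 = 0.31
P = 0.69*89 + 0.31*146
P = 61.41 + 45.26
P = 106.67 kPa


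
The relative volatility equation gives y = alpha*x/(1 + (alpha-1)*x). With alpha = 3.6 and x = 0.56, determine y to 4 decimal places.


y = alpha*x / (1 + (alpha-1)*x)
y = 3.6*0.56 / (1 + (3.6-1)*0.56)
y = 2.016 / (1 + 1.456)
y = 2.016 / 2.456
y = 0.8208


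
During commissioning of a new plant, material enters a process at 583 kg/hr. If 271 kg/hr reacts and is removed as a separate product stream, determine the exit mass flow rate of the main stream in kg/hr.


Steady-state mass balance on the main outlet: F_out = F_in - F_removed
F_out = 583 - 271
F_out = 312 kg/hr


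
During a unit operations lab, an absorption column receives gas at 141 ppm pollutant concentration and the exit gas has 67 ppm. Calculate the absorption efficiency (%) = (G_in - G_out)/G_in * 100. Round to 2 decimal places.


Efficiency = (G_in - G_out) / G_in * 100%
Efficiency = (141 - 67) / 141 * 100
Efficiency = 74 / 141 * 100
Efficiency = 52.48%


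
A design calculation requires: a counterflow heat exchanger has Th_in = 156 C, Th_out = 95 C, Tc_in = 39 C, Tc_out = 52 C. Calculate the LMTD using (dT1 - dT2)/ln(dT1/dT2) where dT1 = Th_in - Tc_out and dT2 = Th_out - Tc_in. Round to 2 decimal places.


dT1 = Th_in - Tc_out = 156 - 52 = 104
dT2 = Th_out - Tc_in = 95 - 39 = 56
LMTD = (dT1 - dT2) / ln(dT1/dT2)
LMTD = (104 - 56) / ln(104/56)
LMTD = 77.54 K


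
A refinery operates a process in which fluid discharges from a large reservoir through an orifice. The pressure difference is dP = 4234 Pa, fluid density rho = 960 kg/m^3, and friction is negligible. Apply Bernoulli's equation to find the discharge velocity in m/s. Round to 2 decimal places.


v = sqrt(2*dP/rho)
v = sqrt(2*4234/960)
v = sqrt(8.820833)
v = 2.97 m/s


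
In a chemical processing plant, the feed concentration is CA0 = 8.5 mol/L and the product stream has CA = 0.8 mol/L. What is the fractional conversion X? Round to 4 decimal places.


X = (CA0 - CA) / CA0
X = (8.5 - 0.8) / 8.5
X = 7.7 / 8.5
X = 0.9059


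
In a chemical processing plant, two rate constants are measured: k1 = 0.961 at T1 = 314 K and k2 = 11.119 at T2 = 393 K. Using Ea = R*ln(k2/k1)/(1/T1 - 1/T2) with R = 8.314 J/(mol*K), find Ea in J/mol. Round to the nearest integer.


Ea = R * ln(k2/k1) / (1/T1 - 1/T2)
ln(k2/k1) = ln(11.119/0.961) = 2.4484362
1/T1 - 1/T2 = 1/314 - 1/393 = 0.000640184114
Ea = 8.314 * 2.4484362 / 0.000640184114
Ea = 31798 J/mol


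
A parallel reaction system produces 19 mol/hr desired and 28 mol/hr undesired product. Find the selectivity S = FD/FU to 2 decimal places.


S = desired product rate / undesired product rate
S = 19 / 28
S = 0.68


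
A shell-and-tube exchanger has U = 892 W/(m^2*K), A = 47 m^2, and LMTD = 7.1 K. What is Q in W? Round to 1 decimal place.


Q = U * A * LMTD
Q = 892 * 47 * 7.1
Q = 297660.4 W


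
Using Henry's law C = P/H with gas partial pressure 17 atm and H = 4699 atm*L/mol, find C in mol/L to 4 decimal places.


C = P / H
C = 17 / 4699
C = 0.0036 mol/L


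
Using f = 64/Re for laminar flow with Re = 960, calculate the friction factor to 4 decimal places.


f = 64 / Re
f = 64 / 960
f = 0.0667


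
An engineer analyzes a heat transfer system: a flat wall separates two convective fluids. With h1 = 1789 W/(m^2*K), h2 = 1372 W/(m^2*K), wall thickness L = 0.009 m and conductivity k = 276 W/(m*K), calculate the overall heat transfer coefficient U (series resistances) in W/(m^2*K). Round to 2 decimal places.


1/U = 1/h1 + L/k + 1/h2
1/U = 1/1789 + 0.009/276 + 1/1372
1/U = 0.0005589715 + 3.26087e-05 + 0.000728863
1/U = 0.0013204432
U = 757.32 W/(m^2*K)


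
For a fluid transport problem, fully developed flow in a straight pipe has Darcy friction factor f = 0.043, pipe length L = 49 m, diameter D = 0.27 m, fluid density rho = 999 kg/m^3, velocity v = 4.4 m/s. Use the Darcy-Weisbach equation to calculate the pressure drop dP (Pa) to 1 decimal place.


dP = f * (L/D) * (rho*v^2/2)
dP = 0.043 * (49/0.27) * (999*4.4^2/2)
L/D = 181.48148148
rho*v^2/2 = 999*19.36/2 = 9670.32
dP = 0.043 * 181.48148148 * 9670.32
dP = 75464.3 Pa


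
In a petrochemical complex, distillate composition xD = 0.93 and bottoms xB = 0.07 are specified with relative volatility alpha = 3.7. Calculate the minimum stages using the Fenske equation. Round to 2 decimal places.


N_min = ln((xD*(1-xB))/(xB*(1-xD))) / ln(alpha)
Numerator inside ln: 0.8649 / 0.0049 = 176.510204
ln(176.510204) = 5.173379
ln(alpha) = ln(3.7) = 1.308333
N_min = 5.173379 / 1.308333 = 3.95


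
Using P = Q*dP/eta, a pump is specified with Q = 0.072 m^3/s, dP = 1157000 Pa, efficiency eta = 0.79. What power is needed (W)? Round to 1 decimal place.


P = Q * dP / eta
P = 0.072 * 1157000 / 0.79
P = 83304.0 / 0.79
P = 105448.1 W


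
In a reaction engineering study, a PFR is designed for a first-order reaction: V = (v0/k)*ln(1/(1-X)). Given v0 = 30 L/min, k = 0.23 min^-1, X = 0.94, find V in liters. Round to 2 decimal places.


V = (v0/k) * ln(1/(1-X))
V = (30/0.23) * ln(1/(1-0.94))
V = 130.434783 * ln(16.666667)
V = 130.434783 * 2.813411
V = 366.97 L


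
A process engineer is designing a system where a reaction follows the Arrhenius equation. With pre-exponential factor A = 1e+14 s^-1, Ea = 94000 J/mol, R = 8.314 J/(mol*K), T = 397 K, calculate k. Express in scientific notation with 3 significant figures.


k = A * exp(-Ea/(R*T))
k = 1e+14 * exp(-94000 / (8.314 * 397))
k = 1e+14 * exp(-28.47917)
k = 4.28e+01


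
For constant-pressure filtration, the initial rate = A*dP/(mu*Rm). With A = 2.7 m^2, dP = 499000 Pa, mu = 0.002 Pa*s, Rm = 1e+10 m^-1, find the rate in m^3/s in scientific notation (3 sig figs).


rate = A * dP / (mu * Rm)
rate = 2.7 * 499000 / (0.002 * 1e+10)
rate = 1347300.0 / 2.000e+07
rate = 6.74e-02 m^3/s


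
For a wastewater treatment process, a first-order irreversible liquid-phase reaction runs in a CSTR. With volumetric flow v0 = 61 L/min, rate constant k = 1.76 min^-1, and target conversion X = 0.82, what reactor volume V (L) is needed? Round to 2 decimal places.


V = v0 * X / (k * (1 - X))
V = 61 * 0.82 / (1.76 * (1 - 0.82))
V = 50.02 / (1.76 * 0.18)
V = 50.02 / 0.3168
V = 157.89 L


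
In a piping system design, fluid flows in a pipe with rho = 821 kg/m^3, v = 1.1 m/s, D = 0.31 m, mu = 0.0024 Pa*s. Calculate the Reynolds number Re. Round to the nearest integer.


Re = rho * v * D / mu
Re = 821 * 1.1 * 0.31 / 0.0024
Re = 279.961 / 0.0024
Re = 116650


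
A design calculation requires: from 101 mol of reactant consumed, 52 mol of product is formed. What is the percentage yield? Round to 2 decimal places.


Yield = (moles product / moles consumed) * 100%
Yield = (52 / 101) * 100
Yield = 0.5149 * 100
Yield = 51.49%


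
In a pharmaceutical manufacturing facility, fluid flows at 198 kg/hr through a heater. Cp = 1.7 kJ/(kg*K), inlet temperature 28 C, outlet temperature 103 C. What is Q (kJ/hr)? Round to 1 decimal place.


Q = m_dot * Cp * (T2 - T1)
Q = 198 * 1.7 * (103 - 28)
Q = 198 * 1.7 * 75
Q = 25245.0 kJ/hr


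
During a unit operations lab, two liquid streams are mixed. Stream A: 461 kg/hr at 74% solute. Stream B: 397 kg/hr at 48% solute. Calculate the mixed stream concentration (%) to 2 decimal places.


Mass balance on solute: F1*x1 + F2*x2 = F3*x3
F3 = F1 + F2 = 461 + 397 = 858 kg/hr
x3 = (F1*x1 + F2*x2)/F3
x3 = (461*0.74 + 397*0.48) / 858
x3 = 61.97%


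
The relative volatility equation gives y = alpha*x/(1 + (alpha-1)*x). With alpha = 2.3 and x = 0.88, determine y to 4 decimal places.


y = alpha*x / (1 + (alpha-1)*x)
y = 2.3*0.88 / (1 + (2.3-1)*0.88)
y = 2.024 / (1 + 1.144)
y = 2.024 / 2.144
y = 0.9440


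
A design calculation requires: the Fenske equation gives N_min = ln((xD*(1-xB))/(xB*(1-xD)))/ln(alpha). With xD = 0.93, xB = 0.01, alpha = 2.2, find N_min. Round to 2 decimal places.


N_min = ln((xD*(1-xB))/(xB*(1-xD))) / ln(alpha)
Numerator inside ln: 0.9207 / 0.0007 = 1315.285714
ln(1315.285714) = 7.181809
ln(alpha) = ln(2.2) = 0.788457
N_min = 7.181809 / 0.788457 = 9.11


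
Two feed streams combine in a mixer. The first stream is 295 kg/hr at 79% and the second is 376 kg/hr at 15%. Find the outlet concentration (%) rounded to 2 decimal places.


Mass balance on solute: F1*x1 + F2*x2 = F3*x3
F3 = F1 + F2 = 295 + 376 = 671 kg/hr
x3 = (F1*x1 + F2*x2)/F3
x3 = (295*0.79 + 376*0.15) / 671
x3 = 43.14%


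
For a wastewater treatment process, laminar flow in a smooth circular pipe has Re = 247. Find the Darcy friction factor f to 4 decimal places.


f = 64 / Re
f = 64 / 247
f = 0.2591


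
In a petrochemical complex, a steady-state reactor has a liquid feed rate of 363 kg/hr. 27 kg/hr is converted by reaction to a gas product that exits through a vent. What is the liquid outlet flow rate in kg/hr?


Steady-state mass balance on the main outlet: F_out = F_in - F_removed
F_out = 363 - 27
F_out = 336 kg/hr


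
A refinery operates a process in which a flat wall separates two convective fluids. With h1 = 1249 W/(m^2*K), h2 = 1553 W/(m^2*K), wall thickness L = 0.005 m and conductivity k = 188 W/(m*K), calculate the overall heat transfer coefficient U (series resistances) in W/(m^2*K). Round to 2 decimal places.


1/U = 1/h1 + L/k + 1/h2
1/U = 1/1249 + 0.005/188 + 1/1553
1/U = 0.0008006405 + 2.65957e-05 + 0.000643915
1/U = 0.0014711512
U = 679.74 W/(m^2*K)


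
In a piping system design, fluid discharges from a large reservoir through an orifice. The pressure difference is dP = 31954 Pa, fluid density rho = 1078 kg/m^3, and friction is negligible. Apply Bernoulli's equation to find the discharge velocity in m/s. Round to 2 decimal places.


v = sqrt(2*dP/rho)
v = sqrt(2*31954/1078)
v = sqrt(59.283859)
v = 7.70 m/s
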